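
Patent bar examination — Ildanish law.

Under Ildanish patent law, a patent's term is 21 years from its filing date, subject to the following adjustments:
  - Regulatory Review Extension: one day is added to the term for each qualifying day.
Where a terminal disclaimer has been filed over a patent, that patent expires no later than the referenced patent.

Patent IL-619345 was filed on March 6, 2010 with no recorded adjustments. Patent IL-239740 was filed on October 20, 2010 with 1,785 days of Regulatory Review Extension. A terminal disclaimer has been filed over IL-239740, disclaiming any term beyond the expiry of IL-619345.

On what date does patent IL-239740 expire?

Natural term of IL-239740:
  Base: filing + 21 years → 20 October 2031.
  Regulatory Review Extension: +1785 days → 8 September 2036.
Expiry of referenced patent IL-619345:
  Base: filing + 21 years → 6 March 2031.
Terminal disclaimer: IL-239740 expires on the earlier of 8 September 2036 and 6 March 2031.

2031-03-06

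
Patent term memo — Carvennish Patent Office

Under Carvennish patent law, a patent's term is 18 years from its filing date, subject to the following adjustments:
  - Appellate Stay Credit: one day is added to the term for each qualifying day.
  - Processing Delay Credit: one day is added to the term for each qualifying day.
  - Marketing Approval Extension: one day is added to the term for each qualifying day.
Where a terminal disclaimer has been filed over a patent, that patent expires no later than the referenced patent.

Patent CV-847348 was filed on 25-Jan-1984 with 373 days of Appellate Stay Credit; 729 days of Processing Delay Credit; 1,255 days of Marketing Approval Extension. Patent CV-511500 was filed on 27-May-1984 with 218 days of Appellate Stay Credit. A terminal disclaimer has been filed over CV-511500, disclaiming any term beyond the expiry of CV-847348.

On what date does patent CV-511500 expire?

Natural term of CV-511500:
  Base: filing + 18 years → 27 May 2002.
  Appellate Stay Credit: +218 days → 31 December 2002.
Expiry of referenced patent CV-847348:
  Base: filing + 18 years → 25 January 2002.
  Appellate Stay Credit: +373 days → 2 February 2003.
  Processing Delay Credit: +729 days → 31 January 2005.
  Marketing Approval Extension: +1255 days → 9 July 2008.
Terminal disclaimer: CV-511500 expires on the earlier of 31 December 2002 and 9 July 2008.

2002-12-31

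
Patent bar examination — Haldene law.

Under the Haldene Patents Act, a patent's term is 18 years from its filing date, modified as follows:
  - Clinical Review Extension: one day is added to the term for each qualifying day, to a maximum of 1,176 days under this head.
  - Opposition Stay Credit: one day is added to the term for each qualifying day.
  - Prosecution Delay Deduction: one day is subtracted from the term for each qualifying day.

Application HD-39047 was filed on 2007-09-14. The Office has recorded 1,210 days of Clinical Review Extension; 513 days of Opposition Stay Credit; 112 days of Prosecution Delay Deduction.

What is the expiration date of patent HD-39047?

January 8, 2030

Base term: filing date + 18 years → 14 September 2025.
Clinical Review Extension: 1210 days claimed exceeds the 1176-day cap, so +1176 days → 3 December 2028.
Opposition Stay Credit: +513 days → 30 April 2030.
Prosecution Delay Deduction: −112 days → 8 January 2030.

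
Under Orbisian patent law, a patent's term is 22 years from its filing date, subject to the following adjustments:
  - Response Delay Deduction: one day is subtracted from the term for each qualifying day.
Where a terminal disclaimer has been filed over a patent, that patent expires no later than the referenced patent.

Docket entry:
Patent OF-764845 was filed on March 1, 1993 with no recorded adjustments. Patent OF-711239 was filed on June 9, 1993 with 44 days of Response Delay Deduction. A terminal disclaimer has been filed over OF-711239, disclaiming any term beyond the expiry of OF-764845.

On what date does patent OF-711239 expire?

2015-03-01

Natural term of OF-711239:
  Base: filing + 22 years → 9 June 2015.
  Response Delay Deduction: −44 days → 26 April 2015.
Expiry of referenced patent OF-764845:
  Base: filing + 22 years → 1 March 2015.
Terminal disclaimer: OF-711239 expires on the earlier of 26 April 2015 and 1 March 2015.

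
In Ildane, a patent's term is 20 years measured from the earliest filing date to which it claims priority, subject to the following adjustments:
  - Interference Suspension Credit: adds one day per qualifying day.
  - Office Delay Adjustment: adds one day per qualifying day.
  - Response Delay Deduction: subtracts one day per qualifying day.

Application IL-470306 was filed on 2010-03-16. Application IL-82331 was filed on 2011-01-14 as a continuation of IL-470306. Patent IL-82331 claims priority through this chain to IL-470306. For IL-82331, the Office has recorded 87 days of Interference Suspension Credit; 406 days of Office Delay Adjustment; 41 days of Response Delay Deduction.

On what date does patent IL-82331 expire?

Earliest priority filing: 16 March 2010.
Base term: 16 March 2010 + 20 years → 16 March 2030.
Interference Suspension Credit: +87 days → 11 June 2030.
Office Delay Adjustment: +406 days → 22 July 2031.
Response Delay Deduction: −41 days → 11 June 2031.

June 11, 2031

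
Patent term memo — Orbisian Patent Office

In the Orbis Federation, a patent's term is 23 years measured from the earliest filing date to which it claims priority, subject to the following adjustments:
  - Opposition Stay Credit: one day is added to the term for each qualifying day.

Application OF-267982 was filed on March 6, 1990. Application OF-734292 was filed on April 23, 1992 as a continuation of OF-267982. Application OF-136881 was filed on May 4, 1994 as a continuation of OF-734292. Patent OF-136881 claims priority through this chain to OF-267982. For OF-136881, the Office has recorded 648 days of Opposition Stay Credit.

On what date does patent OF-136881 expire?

December 14, 2014

Earliest priority filing: 6 March 1990.
Base term: 6 March 1990 + 23 years → 6 March 2013.
Opposition Stay Credit: +648 days → 14 December 2014.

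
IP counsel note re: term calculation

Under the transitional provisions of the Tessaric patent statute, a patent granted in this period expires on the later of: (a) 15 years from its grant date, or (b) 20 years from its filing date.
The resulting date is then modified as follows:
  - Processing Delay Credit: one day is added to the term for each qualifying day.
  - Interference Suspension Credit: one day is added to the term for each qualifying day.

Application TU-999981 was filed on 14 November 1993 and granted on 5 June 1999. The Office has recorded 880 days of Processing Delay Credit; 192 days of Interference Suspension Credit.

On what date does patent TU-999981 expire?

(a) grant + 15 years → 5 June 2014.
(b) filing + 20 years → 14 November 2013.
Later of the two: 5 June 2014.
Processing Delay Credit: +880 days → 1 November 2016.
Interference Suspension Credit: +192 days → 12 May 2017.

2017-05-12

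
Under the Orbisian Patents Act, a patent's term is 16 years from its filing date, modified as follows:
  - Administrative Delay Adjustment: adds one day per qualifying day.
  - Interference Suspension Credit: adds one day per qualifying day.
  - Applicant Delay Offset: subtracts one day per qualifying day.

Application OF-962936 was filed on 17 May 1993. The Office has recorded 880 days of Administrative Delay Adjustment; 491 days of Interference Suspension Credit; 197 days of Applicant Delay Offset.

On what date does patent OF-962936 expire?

Base term: filing date + 16 years → 17 May 2009.
Administrative Delay Adjustment: +880 days → 14 October 2011.
Interference Suspension Credit: +491 days → 16 February 2013.
Applicant Delay Offset: −197 days → 3 August 2012.

August 3, 2012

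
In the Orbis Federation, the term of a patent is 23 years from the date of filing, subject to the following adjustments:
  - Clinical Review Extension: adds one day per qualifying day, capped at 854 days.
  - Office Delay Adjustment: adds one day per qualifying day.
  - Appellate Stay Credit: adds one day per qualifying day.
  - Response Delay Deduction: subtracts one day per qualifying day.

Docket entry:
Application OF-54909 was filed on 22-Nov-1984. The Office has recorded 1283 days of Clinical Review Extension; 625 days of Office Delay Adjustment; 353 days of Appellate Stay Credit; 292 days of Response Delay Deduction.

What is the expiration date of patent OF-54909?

February 9, 2012

Base term: filing date + 23 years → 22 November 2007.
Clinical Review Extension: 1283 days claimed exceeds the 854-day cap, so +854 days → 25 March 2010.
Office Delay Adjustment: +625 days → 10 December 2011.
Appellate Stay Credit: +353 days → 27 November 2012.
Response Delay Deduction: −292 days → 9 February 2012.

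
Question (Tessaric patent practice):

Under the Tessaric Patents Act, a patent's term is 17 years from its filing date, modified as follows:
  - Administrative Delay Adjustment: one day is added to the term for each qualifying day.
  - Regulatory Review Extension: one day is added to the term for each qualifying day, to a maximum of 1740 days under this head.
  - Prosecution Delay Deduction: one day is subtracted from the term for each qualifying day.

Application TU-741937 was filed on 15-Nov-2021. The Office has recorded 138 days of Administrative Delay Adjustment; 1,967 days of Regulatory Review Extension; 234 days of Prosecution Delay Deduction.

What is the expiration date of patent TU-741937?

Base term: filing date + 17 years → 15 November 2038.
Administrative Delay Adjustment: +138 days → 2 April 2039.
Regulatory Review Extension: 1967 days claimed exceeds the 1740-day cap, so +1740 days → 6 January 2044.
Prosecution Delay Deduction: −234 days → 17 May 2043.

May 17, 2043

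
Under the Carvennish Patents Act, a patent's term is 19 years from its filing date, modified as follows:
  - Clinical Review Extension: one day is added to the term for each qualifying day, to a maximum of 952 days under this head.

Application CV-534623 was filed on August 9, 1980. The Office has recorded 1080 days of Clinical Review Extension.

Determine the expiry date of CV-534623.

Base term: filing date + 19 years → 9 August 1999.
Clinical Review Extension: 1080 days claimed exceeds the 952-day cap, so +952 days → 18 March 2002.

March 18, 2002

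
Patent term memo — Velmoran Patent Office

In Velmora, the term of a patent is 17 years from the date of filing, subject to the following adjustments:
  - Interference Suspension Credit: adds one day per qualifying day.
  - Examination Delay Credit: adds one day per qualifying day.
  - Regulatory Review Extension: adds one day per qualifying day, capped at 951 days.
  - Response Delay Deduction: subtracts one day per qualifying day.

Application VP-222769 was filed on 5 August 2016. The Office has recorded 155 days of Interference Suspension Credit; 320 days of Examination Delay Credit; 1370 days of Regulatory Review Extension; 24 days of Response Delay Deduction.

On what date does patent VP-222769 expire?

2037-06-07

Base term: filing date + 17 years → 5 August 2033.
Interference Suspension Credit: +155 days → 7 January 2034.
Examination Delay Credit: +320 days → 23 November 2034.
Regulatory Review Extension: 1370 days claimed exceeds the 951-day cap, so +951 days → 1 July 2037.
Response Delay Deduction: −24 days → 7 June 2037.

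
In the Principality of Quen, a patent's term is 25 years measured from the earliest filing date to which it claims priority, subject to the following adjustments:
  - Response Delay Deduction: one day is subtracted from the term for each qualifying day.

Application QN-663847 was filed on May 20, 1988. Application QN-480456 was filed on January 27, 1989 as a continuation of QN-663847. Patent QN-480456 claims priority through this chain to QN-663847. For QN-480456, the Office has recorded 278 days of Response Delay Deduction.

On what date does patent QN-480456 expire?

2012-08-15

Earliest priority filing: 20 May 1988.
Base term: 20 May 1988 + 25 years → 20 May 2013.
Response Delay Deduction: −278 days → 15 August 2012.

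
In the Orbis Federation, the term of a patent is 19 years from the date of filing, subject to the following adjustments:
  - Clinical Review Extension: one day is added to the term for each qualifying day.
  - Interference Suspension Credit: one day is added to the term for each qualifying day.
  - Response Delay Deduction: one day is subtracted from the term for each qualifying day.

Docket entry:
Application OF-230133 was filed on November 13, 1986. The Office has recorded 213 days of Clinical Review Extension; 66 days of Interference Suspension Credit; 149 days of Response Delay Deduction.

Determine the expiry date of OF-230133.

Base term: filing date + 19 years → 13 November 2005.
Clinical Review Extension: +213 days → 14 June 2006.
Interference Suspension Credit: +66 days → 19 August 2006.
Response Delay Deduction: −149 days → 23 March 2006.

2006-03-23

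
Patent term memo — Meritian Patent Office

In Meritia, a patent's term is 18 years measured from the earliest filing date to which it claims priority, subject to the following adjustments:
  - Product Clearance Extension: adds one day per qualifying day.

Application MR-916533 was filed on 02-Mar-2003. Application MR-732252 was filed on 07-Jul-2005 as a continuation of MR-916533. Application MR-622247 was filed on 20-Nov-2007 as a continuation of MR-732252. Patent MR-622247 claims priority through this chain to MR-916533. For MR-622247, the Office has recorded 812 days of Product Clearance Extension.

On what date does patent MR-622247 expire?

Earliest priority filing: 2 March 2003.
Base term: 2 March 2003 + 18 years → 2 March 2021.
Product Clearance Extension: +812 days → 23 May 2023.

2023-05-23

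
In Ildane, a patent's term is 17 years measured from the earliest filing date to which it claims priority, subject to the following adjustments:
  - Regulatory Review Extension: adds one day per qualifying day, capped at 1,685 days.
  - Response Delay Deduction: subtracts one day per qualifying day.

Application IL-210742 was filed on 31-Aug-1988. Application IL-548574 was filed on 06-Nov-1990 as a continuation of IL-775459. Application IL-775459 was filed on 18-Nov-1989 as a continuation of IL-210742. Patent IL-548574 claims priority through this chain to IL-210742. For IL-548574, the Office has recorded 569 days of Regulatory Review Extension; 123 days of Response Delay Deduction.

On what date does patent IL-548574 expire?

November 20, 2006

Earliest priority filing: 31 August 1988.
Base term: 31 August 1988 + 17 years → 31 August 2005.
Regulatory Review Extension: 569 days (within the 1685-day cap) → +569 days → 23 March 2007.
Response Delay Deduction: −123 days → 20 November 2006.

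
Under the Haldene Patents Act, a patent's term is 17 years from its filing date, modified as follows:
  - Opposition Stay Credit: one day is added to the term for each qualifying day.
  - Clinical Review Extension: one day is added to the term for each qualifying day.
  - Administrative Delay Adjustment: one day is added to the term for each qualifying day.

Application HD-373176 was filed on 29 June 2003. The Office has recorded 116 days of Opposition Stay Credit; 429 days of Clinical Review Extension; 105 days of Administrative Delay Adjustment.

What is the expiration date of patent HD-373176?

2022-04-10

Base term: filing date + 17 years → 29 June 2020.
Opposition Stay Credit: +116 days → 23 October 2020.
Clinical Review Extension: +429 days → 26 December 2021.
Administrative Delay Adjustment: +105 days → 10 April 2022.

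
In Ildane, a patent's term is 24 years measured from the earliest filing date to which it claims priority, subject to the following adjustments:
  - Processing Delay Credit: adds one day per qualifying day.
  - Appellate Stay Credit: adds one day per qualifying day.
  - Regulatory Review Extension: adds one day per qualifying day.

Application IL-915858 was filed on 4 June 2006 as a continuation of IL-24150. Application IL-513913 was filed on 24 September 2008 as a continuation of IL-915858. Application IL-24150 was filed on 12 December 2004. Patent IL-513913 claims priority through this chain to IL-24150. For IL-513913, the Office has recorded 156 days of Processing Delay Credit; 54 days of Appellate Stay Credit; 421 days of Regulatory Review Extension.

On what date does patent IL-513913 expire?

Earliest priority filing: 12 December 2004.
Base term: 12 December 2004 + 24 years → 12 December 2028.
Processing Delay Credit: +156 days → 17 May 2029.
Appellate Stay Credit: +54 days → 10 July 2029.
Regulatory Review Extension: +421 days → 4 September 2030.

2030-09-04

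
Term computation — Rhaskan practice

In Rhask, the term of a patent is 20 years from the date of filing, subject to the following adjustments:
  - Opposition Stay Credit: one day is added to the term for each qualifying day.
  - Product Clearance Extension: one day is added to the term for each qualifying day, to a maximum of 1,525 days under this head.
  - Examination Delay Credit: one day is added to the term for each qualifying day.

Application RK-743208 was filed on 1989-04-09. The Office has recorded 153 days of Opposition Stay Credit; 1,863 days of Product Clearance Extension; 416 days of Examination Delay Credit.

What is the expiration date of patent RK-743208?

2015-01-02

Base term: filing date + 20 years → 9 April 2009.
Opposition Stay Credit: +153 days → 9 September 2009.
Product Clearance Extension: 1863 days claimed exceeds the 1525-day cap, so +1525 days → 12 November 2013.
Examination Delay Credit: +416 days → 2 January 2015.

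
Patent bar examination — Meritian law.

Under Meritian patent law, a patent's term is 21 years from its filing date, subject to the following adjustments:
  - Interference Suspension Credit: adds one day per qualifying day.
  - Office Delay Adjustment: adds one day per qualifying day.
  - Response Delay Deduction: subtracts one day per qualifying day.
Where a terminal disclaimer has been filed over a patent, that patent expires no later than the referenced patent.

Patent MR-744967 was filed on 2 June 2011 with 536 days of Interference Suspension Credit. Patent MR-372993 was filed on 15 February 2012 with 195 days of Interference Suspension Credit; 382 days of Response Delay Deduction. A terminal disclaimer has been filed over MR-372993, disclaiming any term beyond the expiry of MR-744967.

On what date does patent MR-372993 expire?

2032-08-12

Natural term of MR-372993:
  Base: filing + 21 years → 15 February 2033.
  Interference Suspension Credit: +195 days → 29 August 2033.
  Response Delay Deduction: −382 days → 12 August 2032.
Expiry of referenced patent MR-744967:
  Base: filing + 21 years → 2 June 2032.
  Interference Suspension Credit: +536 days → 20 November 2033.
Terminal disclaimer: MR-372993 expires on the earlier of 12 August 2032 and 20 November 2033.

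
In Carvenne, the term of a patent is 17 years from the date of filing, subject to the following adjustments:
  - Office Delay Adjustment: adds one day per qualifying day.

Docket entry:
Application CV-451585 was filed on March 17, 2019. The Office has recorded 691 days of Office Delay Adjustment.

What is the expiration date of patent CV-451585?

Base term: filing date + 17 years → 17 March 2036.
Office Delay Adjustment: +691 days → 6 February 2038.

February 6, 2038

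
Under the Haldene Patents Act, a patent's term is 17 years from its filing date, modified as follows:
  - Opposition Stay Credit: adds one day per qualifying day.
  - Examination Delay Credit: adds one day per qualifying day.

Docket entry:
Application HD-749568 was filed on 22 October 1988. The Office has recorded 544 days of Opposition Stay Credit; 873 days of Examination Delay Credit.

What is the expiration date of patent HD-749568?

Base term: filing date + 17 years → 22 October 2005.
Opposition Stay Credit: +544 days → 19 April 2007.
Examination Delay Credit: +873 days → 8 September 2009.

2009-09-08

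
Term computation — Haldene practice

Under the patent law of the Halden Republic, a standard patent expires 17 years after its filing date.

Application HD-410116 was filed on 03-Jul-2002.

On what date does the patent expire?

2019-07-03

Filing date + 17 years → 3 July 2019.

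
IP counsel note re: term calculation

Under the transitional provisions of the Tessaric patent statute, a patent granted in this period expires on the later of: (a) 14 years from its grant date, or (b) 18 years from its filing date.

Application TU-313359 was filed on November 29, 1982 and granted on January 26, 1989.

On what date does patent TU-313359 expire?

2003-01-26

(a) grant + 14 years → 26 January 2003.
(b) filing + 18 years → 29 November 2000.
Later of the two: 26 January 2003.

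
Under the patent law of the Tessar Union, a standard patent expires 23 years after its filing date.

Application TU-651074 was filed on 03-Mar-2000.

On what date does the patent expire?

2023-03-03

Filing date + 23 years → 3 March 2023.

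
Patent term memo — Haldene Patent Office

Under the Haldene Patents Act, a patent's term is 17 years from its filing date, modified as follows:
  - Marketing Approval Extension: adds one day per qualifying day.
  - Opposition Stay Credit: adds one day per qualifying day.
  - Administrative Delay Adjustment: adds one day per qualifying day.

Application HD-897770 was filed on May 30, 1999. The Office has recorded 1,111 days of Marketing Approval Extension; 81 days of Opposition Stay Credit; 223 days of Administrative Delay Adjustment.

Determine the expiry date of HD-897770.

2020-04-14

Base term: filing date + 17 years → 30 May 2016.
Marketing Approval Extension: +1111 days → 15 June 2019.
Opposition Stay Credit: +81 days → 4 September 2019.
Administrative Delay Adjustment: +223 days → 14 April 2020.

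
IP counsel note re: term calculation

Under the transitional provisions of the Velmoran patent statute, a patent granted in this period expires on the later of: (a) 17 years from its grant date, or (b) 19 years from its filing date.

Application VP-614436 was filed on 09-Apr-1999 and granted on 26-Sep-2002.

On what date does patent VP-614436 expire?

(a) grant + 17 years → 26 September 2019.
(b) filing + 19 years → 9 April 2018.
Later of the two: 26 September 2019.

September 26, 2019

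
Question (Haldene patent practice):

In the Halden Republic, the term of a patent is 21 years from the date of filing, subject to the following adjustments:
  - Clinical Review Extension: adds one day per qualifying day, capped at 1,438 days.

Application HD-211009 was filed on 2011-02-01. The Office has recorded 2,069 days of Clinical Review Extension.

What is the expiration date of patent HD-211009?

2036-01-09

Base term: filing date + 21 years → 1 February 2032.
Clinical Review Extension: 2069 days claimed exceeds the 1438-day cap, so +1438 days → 9 January 2036.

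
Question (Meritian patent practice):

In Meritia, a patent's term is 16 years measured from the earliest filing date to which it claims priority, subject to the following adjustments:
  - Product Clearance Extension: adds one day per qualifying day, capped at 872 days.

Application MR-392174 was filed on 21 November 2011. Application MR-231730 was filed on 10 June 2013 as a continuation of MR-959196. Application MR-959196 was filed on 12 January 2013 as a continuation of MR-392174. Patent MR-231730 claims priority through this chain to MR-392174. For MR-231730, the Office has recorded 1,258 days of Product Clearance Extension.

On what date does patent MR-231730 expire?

Earliest priority filing: 21 November 2011.
Base term: 21 November 2011 + 16 years → 21 November 2027.
Product Clearance Extension: 1258 days claimed exceeds the 872-day cap, so +872 days → 11 April 2030.

April 11, 2030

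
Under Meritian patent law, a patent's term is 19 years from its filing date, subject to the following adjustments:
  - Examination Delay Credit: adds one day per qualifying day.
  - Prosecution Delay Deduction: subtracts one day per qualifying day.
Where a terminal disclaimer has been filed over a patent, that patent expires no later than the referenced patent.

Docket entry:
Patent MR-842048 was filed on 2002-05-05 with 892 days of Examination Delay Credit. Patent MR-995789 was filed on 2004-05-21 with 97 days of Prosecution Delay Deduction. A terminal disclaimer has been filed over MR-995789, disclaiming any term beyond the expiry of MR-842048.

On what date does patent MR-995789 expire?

2023-02-13

Natural term of MR-995789:
  Base: filing + 19 years → 21 May 2023.
  Prosecution Delay Deduction: −97 days → 13 February 2023.
Expiry of referenced patent MR-842048:
  Base: filing + 19 years → 5 May 2021.
  Examination Delay Credit: +892 days → 14 October 2023.
Terminal disclaimer: MR-995789 expires on the earlier of 13 February 2023 and 14 October 2023.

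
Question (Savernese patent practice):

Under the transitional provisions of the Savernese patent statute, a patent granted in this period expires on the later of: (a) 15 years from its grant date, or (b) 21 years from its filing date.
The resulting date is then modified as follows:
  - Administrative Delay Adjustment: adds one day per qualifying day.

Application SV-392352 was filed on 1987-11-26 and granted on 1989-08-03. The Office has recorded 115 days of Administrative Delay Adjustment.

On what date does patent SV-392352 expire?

(a) grant + 15 years → 3 August 2004.
(b) filing + 21 years → 26 November 2008.
Later of the two: 26 November 2008.
Administrative Delay Adjustment: +115 days → 21 March 2009.

March 21, 2009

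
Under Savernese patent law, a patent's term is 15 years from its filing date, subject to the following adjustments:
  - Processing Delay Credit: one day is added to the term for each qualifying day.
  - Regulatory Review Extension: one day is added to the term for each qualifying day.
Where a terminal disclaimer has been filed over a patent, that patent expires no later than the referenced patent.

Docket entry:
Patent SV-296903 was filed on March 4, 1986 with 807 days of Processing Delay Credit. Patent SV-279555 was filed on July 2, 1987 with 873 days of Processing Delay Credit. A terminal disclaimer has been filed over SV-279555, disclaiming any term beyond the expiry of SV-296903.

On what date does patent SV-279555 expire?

Natural term of SV-279555:
  Base: filing + 15 years → 2 July 2002.
  Processing Delay Credit: +873 days → 21 November 2004.
Expiry of referenced patent SV-296903:
  Base: filing + 15 years → 4 March 2001.
  Processing Delay Credit: +807 days → 20 May 2003.
Terminal disclaimer: SV-279555 expires on the earlier of 21 November 2004 and 20 May 2003.

2003-05-20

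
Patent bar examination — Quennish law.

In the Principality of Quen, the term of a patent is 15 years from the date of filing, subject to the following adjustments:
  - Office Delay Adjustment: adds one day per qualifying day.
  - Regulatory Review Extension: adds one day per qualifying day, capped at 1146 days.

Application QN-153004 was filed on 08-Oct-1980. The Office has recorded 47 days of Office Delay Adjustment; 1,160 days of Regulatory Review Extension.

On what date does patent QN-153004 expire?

Base term: filing date + 15 years → 8 October 1995.
Office Delay Adjustment: +47 days → 24 November 1995.
Regulatory Review Extension: 1160 days claimed exceeds the 1146-day cap, so +1146 days → 13 January 1999.

1999-01-13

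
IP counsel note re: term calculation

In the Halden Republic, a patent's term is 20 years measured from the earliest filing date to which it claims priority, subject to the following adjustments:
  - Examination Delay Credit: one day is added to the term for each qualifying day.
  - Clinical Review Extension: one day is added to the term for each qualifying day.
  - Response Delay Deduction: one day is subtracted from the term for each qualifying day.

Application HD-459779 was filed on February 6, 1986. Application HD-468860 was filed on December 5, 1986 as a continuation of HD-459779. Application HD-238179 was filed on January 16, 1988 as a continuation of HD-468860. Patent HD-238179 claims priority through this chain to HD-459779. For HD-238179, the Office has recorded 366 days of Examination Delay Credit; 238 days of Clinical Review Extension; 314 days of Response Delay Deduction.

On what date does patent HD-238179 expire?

November 23, 2006

Earliest priority filing: 6 February 1986.
Base term: 6 February 1986 + 20 years → 6 February 2006.
Examination Delay Credit: +366 days → 7 February 2007.
Clinical Review Extension: +238 days → 3 October 2007.
Response Delay Deduction: −314 days → 23 November 2006.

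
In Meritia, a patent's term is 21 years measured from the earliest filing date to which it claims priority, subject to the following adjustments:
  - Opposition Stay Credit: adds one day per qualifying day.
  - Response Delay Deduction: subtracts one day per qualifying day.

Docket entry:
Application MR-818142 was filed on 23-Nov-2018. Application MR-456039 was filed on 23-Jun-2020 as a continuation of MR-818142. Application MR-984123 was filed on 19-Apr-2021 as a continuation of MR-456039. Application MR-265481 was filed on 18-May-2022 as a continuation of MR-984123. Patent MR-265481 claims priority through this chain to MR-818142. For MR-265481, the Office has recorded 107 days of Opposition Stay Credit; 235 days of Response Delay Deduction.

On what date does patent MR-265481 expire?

2039-07-18

Earliest priority filing: 23 November 2018.
Base term: 23 November 2018 + 21 years → 23 November 2039.
Opposition Stay Credit: +107 days → 9 March 2040.
Response Delay Deduction: −235 days → 18 July 2039.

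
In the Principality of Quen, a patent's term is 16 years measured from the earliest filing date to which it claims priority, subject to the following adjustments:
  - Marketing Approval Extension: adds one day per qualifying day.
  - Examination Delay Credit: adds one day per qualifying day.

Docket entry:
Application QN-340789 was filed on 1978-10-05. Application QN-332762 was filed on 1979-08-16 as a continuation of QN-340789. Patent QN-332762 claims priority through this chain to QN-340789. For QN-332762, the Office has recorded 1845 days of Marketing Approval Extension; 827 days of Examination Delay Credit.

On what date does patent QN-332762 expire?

Earliest priority filing: 5 October 1978.
Base term: 5 October 1978 + 16 years → 5 October 1994.
Marketing Approval Extension: +1845 days → 24 October 1999.
Examination Delay Credit: +827 days → 28 January 2002.

January 28, 2002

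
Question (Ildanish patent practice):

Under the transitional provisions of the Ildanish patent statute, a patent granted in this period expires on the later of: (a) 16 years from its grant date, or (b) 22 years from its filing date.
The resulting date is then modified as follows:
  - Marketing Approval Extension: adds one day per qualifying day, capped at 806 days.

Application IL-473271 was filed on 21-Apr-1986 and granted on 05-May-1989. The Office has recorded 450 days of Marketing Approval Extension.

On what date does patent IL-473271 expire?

July 15, 2009

(a) grant + 16 years → 5 May 2005.
(b) filing + 22 years → 21 April 2008.
Later of the two: 21 April 2008.
Marketing Approval Extension: 450 days (within the 806-day cap) → +450 days → 15 July 2009.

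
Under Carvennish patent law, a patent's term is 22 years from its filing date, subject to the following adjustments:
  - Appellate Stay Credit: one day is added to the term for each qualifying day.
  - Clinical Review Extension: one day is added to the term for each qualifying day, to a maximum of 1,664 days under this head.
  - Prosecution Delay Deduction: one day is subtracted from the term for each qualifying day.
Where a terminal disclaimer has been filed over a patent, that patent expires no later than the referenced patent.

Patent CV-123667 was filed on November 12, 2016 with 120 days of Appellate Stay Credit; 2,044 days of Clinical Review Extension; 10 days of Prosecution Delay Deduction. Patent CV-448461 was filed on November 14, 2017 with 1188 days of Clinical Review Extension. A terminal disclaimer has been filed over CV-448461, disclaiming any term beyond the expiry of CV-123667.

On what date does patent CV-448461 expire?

Natural term of CV-448461:
  Base: filing + 22 years → 14 November 2039.
  Clinical Review Extension: 1188 days (within the 1664-day cap) → +1188 days → 14 February 2043.
Expiry of referenced patent CV-123667:
  Base: filing + 22 years → 12 November 2038.
  Appellate Stay Credit: +120 days → 12 March 2039.
  Clinical Review Extension: 2044 days claimed exceeds the 1664-day cap, so +1664 days → 1 October 2043.
  Prosecution Delay Deduction: −10 days → 21 September 2043.
Terminal disclaimer: CV-448461 expires on the earlier of 14 February 2043 and 21 September 2043.

2043-02-14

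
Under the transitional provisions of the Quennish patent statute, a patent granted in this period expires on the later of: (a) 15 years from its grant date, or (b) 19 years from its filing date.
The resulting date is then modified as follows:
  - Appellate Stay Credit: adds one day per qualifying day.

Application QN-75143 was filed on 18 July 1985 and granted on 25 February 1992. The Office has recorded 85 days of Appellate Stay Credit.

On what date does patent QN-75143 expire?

May 21, 2007

(a) grant + 15 years → 25 February 2007.
(b) filing + 19 years → 18 July 2004.
Later of the two: 25 February 2007.
Appellate Stay Credit: +85 days → 21 May 2007.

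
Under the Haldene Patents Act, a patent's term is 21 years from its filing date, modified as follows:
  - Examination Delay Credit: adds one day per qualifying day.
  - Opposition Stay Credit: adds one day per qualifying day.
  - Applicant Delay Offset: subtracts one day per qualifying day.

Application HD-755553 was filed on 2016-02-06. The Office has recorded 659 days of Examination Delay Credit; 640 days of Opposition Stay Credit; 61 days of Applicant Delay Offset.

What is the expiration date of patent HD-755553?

Base term: filing date + 21 years → 6 February 2037.
Examination Delay Credit: +659 days → 27 November 2038.
Opposition Stay Credit: +640 days → 28 August 2040.
Applicant Delay Offset: −61 days → 28 June 2040.

2040-06-28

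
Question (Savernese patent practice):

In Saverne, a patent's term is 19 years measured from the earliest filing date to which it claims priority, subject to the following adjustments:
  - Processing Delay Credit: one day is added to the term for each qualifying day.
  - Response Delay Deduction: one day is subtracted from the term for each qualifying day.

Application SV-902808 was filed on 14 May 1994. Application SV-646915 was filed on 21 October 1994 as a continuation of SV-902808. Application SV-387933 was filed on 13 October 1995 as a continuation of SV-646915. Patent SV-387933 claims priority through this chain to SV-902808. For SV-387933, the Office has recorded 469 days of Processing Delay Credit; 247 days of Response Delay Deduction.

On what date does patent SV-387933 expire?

Earliest priority filing: 14 May 1994.
Base term: 14 May 1994 + 19 years → 14 May 2013.
Processing Delay Credit: +469 days → 26 August 2014.
Response Delay Deduction: −247 days → 22 December 2013.

December 22, 2013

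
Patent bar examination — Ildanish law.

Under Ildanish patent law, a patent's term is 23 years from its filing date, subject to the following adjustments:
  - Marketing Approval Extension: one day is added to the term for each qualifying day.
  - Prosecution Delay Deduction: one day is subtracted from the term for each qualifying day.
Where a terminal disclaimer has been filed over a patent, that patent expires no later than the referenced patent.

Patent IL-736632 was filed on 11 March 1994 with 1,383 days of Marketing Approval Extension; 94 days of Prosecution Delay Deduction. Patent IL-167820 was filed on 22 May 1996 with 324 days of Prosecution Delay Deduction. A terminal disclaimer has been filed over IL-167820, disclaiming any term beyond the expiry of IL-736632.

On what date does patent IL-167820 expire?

Natural term of IL-167820:
  Base: filing + 23 years → 22 May 2019.
  Prosecution Delay Deduction: −324 days → 2 July 2018.
Expiry of referenced patent IL-736632:
  Base: filing + 23 years → 11 March 2017.
  Marketing Approval Extension: +1383 days → 23 December 2020.
  Prosecution Delay Deduction: −94 days → 20 September 2020.
Terminal disclaimer: IL-167820 expires on the earlier of 2 July 2018 and 20 September 2020.

July 2, 2018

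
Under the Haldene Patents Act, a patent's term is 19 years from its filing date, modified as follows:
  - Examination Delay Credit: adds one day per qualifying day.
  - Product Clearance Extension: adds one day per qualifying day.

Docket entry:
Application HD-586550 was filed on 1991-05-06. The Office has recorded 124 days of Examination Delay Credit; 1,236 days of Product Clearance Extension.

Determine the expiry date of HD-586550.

Base term: filing date + 19 years → 6 May 2010.
Examination Delay Credit: +124 days → 7 September 2010.
Product Clearance Extension: +1236 days → 25 January 2014.

January 25, 2014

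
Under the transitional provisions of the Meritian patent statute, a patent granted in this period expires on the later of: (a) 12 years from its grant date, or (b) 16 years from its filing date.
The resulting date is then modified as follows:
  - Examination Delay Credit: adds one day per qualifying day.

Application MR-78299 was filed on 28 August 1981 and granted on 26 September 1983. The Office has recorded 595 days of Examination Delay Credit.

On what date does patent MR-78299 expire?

(a) grant + 12 years → 26 September 1995.
(b) filing + 16 years → 28 August 1997.
Later of the two: 28 August 1997.
Examination Delay Credit: +595 days → 15 April 1999.

April 15, 1999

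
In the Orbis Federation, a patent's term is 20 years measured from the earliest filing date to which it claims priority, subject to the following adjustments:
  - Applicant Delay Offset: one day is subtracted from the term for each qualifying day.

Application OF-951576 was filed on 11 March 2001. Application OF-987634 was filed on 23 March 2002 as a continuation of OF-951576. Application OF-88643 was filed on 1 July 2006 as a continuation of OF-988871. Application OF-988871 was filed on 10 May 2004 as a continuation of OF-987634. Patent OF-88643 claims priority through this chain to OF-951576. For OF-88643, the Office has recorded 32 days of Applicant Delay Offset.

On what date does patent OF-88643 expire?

Earliest priority filing: 11 March 2001.
Base term: 11 March 2001 + 20 years → 11 March 2021.
Applicant Delay Offset: −32 days → 7 February 2021.

February 7, 2021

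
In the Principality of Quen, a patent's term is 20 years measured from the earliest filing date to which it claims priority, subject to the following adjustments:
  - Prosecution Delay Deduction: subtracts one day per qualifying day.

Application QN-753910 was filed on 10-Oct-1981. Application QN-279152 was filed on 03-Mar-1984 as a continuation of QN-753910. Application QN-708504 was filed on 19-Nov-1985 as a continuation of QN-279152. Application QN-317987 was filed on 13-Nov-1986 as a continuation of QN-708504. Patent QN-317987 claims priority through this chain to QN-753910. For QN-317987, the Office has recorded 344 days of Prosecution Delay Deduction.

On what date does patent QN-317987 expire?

2000-10-31

Earliest priority filing: 10 October 1981.
Base term: 10 October 1981 + 20 years → 10 October 2001.
Prosecution Delay Deduction: −344 days → 31 October 2000.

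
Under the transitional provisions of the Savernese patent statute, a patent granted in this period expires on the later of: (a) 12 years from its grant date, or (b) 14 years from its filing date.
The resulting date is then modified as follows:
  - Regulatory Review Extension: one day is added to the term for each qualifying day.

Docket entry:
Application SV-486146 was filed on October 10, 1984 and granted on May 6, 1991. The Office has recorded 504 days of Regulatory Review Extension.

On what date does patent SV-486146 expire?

September 21, 2004

(a) grant + 12 years → 6 May 2003.
(b) filing + 14 years → 10 October 1998.
Later of the two: 6 May 2003.
Regulatory Review Extension: +504 days → 21 September 2004.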